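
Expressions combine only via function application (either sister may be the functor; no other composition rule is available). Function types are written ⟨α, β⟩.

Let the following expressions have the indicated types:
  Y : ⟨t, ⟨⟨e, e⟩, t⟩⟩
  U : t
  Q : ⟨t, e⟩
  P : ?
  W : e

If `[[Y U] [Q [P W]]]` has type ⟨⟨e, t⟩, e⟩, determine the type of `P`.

[[Y U] [Q [P W]]] is required to be ⟨⟨e, t⟩, e⟩. [Y U] : ⟨⟨e, e⟩, t⟩ cannot yield ⟨⟨e, t⟩, e⟩ as functor, so [Q [P W]] : ⟨⟨⟨e, e⟩, t⟩, ⟨⟨e, t⟩, e⟩⟩.
[Q [P W]] is required to be ⟨⟨⟨e, e⟩, t⟩, ⟨⟨e, t⟩, e⟩⟩. Q : ⟨t, e⟩ cannot yield ⟨⟨⟨e, e⟩, t⟩, ⟨⟨e, t⟩, e⟩⟩ as functor, so [P W] : ⟨⟨t, e⟩, ⟨⟨⟨e, e⟩, t⟩, ⟨⟨e, t⟩, e⟩⟩⟩.
[P W] is required to be ⟨⟨t, e⟩, ⟨⟨⟨e, e⟩, t⟩, ⟨⟨e, t⟩, e⟩⟩⟩. W : e cannot yield ⟨⟨t, e⟩, ⟨⟨⟨e, e⟩, t⟩, ⟨⟨e, t⟩, e⟩⟩⟩ as functor, so P : ⟨e, ⟨⟨t, e⟩, ⟨⟨⟨e, e⟩, t⟩, ⟨⟨e, t⟩, e⟩⟩⟩⟩.

⟨e, ⟨⟨t, e⟩, ⟨⟨⟨e, e⟩, t⟩, ⟨⟨e, t⟩, e⟩⟩⟩⟩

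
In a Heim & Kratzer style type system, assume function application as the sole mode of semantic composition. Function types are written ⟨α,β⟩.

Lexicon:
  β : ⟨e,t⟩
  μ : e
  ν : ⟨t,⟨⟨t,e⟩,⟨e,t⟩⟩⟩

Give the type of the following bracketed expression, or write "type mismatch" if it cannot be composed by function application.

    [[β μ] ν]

⟨⟨t,e⟩,⟨e,t⟩⟩

[β μ] — β of type ⟨e,t⟩ combines with μ of type e: type t.
[[β μ] ν] — ν of type ⟨t,⟨⟨t,e⟩,⟨e,t⟩⟩⟩ combines with [β μ] of type t: type ⟨⟨t,e⟩,⟨e,t⟩⟩.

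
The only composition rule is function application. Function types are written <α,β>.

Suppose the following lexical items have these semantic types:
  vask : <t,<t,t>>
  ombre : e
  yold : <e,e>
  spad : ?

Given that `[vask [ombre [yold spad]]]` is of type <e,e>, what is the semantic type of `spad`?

For [vask [ombre [yold spad]]] to have type <e,e> with vask of type <t,<t,t>>, [ombre [yold spad]] must be the function: [ombre [yold spad]] : <<t,<t,t>>,<e,e>>.
For [ombre [yold spad]] to have type <<t,<t,t>>,<e,e>> with ombre of type e, [yold spad] must be the function: [yold spad] : <e,<<t,<t,t>>,<e,e>>>.
For [yold spad] to have type <e,<<t,<t,t>>,<e,e>>> with yold of type <e,e>, spad must be the function: spad : <<e,e>,<e,<<t,<t,t>>,<e,e>>>>.

<<e,e>,<e,<<t,<t,t>>,<e,e>>>>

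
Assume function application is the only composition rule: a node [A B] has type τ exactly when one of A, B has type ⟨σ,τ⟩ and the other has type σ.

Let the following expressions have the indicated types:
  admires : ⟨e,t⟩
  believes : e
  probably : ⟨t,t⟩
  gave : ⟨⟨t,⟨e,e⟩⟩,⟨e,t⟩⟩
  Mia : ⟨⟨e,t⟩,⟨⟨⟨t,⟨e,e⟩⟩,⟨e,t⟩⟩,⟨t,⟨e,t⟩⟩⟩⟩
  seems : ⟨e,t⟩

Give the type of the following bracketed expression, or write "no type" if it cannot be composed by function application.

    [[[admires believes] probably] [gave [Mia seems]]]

[admires believes] — admires of type ⟨e,t⟩ combines with believes of type e: type t.
[[admires believes] probably] — probably of type ⟨t,t⟩ combines with [admires believes] of type t: type t.
[Mia seems] — Mia of type ⟨⟨e,t⟩,⟨⟨⟨t,⟨e,e⟩⟩,⟨e,t⟩⟩,⟨t,⟨e,t⟩⟩⟩⟩ combines with seems of type ⟨e,t⟩: type ⟨⟨⟨t,⟨e,e⟩⟩,⟨e,t⟩⟩,⟨t,⟨e,t⟩⟩⟩.
[gave [Mia seems]] — [Mia seems] of type ⟨⟨⟨t,⟨e,e⟩⟩,⟨e,t⟩⟩,⟨t,⟨e,t⟩⟩⟩ combines with gave of type ⟨⟨t,⟨e,e⟩⟩,⟨e,t⟩⟩: type ⟨t,⟨e,t⟩⟩.
[[[admires believes] probably] [gave [Mia seems]]] — [gave [Mia seems]] of type ⟨t,⟨e,t⟩⟩ combines with [[admires believes] probably] of type t: type ⟨e,t⟩.

⟨e,t⟩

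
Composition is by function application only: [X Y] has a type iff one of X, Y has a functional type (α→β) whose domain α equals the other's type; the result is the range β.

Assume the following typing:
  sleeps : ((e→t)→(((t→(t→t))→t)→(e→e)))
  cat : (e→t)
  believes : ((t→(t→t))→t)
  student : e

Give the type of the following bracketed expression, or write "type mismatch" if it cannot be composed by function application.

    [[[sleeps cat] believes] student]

[sleeps cat]: sleeps is ((e→t)→(((t→(t→t))→t)→(e→e))), cat is (e→t); result (((t→(t→t))→t)→(e→e)).
[[sleeps cat] believes]: [sleeps cat] is (((t→(t→t))→t)→(e→e)), believes is ((t→(t→t))→t); result (e→e).
[[[sleeps cat] believes] student]: [[sleeps cat] believes] is (e→e), student is e; result e.

e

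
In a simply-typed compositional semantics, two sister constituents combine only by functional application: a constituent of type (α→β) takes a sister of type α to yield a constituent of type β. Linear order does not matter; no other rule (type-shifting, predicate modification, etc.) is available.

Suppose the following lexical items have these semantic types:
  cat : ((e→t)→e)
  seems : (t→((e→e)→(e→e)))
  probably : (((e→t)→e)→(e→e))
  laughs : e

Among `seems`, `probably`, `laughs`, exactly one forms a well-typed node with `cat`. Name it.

probably

seems : (t→((e→e)→(e→e))) — neither side's domain matches the other.
probably — combines: probably : (((e→t)→e)→(e→e)) takes cat : ((e→t)→e) as argument, giving (e→e).
laughs : e — neither side's domain matches the other.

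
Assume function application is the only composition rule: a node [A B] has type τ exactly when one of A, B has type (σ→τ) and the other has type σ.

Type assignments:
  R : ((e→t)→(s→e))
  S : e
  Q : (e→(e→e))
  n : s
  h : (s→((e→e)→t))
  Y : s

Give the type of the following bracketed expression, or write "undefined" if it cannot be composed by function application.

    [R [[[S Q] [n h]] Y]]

[S Q]: functor Q : (e→(e→e)), argument S : e; result (e→e).
[n h]: functor h : (s→((e→e)→t)), argument n : s; result ((e→e)→t).
[[S Q] [n h]]: functor [n h] : ((e→e)→t), argument [S Q] : (e→e); result t.
[[[S Q] [n h]] Y]: t and s cannot combine by function application — type clash.

undefined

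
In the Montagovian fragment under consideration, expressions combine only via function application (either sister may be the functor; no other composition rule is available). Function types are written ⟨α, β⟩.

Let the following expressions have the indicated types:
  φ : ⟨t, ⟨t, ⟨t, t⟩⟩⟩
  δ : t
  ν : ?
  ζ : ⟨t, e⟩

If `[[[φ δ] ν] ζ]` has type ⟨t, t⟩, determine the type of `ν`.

[[[φ δ] ν] ζ] is required to be ⟨t, t⟩. ζ : ⟨t, e⟩ cannot yield ⟨t, t⟩ as functor, so [[φ δ] ν] : ⟨⟨t, e⟩, ⟨t, t⟩⟩.
[[φ δ] ν] is required to be ⟨⟨t, e⟩, ⟨t, t⟩⟩. [φ δ] : ⟨t, ⟨t, t⟩⟩ cannot yield ⟨⟨t, e⟩, ⟨t, t⟩⟩ as functor, so ν : ⟨⟨t, ⟨t, t⟩⟩, ⟨⟨t, e⟩, ⟨t, t⟩⟩⟩.

⟨⟨t, ⟨t, t⟩⟩, ⟨⟨t, e⟩, ⟨t, t⟩⟩⟩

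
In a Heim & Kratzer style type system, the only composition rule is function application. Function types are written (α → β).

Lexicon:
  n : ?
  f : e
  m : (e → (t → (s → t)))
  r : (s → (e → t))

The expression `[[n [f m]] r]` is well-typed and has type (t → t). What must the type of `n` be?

At [[n [f m]] r] (required: (t → t)): r is (s → (e → t)), which is not a function with range (t → t); hence [n [f m]] is the functor — type ((s → (e → t)) → (t → t)).
At [n [f m]] (required: ((s → (e → t)) → (t → t))): [f m] is (t → (s → t)), which is not a function with range ((s → (e → t)) → (t → t)); hence n is the functor — type ((t → (s → t)) → ((s → (e → t)) → (t → t))).

((t → (s → t)) → ((s → (e → t)) → (t → t)))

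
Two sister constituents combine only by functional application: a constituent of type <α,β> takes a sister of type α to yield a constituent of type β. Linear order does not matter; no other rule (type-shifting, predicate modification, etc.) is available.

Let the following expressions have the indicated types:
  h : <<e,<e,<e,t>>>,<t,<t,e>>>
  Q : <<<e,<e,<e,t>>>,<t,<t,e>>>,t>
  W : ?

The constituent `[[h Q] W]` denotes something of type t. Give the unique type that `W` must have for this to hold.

[[h Q] W] must have type t. The sister [h Q] has type t; that is not a function onto t, so W must be the functor, of type <t,t>.

<t,t>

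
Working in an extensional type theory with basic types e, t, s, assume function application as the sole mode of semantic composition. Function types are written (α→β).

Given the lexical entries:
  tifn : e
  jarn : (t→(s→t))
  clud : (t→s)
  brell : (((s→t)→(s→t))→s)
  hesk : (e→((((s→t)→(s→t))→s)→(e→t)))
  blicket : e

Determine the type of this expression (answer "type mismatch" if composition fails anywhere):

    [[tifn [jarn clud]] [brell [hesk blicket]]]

[jarn clud]: (t→(s→t)) and (t→s) cannot combine by function application — type clash.

type mismatch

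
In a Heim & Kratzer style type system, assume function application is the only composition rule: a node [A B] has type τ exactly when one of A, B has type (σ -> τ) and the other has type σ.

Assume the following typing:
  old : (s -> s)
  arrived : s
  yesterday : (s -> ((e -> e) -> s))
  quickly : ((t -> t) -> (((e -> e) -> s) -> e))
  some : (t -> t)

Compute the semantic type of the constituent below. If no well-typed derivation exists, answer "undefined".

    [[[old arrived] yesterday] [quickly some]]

e

[old arrived]: old is (s -> s), arrived is s; result s.
[[old arrived] yesterday]: yesterday is (s -> ((e -> e) -> s)), [old arrived] is s; result ((e -> e) -> s).
[quickly some]: quickly is ((t -> t) -> (((e -> e) -> s) -> e)), some is (t -> t); result (((e -> e) -> s) -> e).
[[[old arrived] yesterday] [quickly some]]: [quickly some] is (((e -> e) -> s) -> e), [[old arrived] yesterday] is ((e -> e) -> s); result e.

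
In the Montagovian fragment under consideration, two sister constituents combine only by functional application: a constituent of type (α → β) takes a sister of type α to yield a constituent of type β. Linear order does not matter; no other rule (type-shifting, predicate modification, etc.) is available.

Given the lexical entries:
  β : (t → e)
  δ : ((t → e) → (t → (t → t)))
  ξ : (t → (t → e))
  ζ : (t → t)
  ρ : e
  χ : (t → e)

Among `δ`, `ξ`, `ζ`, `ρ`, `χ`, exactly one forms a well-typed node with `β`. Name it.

δ — combines: δ : ((t → e) → (t → (t → t))) takes β : (t → e) as argument, giving (t → (t → t)).
ξ : (t → (t → e)) — neither side's domain matches the other.
ζ : (t → t) — neither side's domain matches the other.
ρ : e — neither side's domain matches the other.
χ : (t → e) — neither side's domain matches the other.

δ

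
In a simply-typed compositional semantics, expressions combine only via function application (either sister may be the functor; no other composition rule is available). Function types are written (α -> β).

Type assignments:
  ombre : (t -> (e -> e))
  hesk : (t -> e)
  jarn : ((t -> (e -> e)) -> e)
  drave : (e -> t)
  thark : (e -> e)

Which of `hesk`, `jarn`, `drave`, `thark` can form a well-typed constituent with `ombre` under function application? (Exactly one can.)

hesk : (t -> e) — does not combine with ombre.
jarn — combines: jarn : ((t -> (e -> e)) -> e) takes ombre : (t -> (e -> e)) as argument, giving e.
drave : (e -> t) — does not combine with ombre.
thark : (e -> e) — does not combine with ombre.

jarn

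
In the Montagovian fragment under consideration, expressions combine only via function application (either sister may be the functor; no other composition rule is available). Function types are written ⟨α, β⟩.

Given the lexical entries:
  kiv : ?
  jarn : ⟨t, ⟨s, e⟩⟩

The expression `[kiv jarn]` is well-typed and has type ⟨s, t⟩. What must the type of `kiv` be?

⟨⟨t, ⟨s, e⟩⟩, ⟨s, t⟩⟩

[kiv jarn] is required to be ⟨s, t⟩. jarn : ⟨t, ⟨s, e⟩⟩ cannot yield ⟨s, t⟩ as functor, so kiv : ⟨⟨t, ⟨s, e⟩⟩, ⟨s, t⟩⟩.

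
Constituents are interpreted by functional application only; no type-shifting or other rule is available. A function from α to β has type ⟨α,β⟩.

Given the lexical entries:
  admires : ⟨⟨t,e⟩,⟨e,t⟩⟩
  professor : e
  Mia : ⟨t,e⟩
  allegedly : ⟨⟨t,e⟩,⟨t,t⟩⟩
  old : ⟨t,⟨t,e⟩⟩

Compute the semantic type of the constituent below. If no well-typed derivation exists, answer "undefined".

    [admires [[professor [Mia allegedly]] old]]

[Mia allegedly]: functor allegedly : ⟨⟨t,e⟩,⟨t,t⟩⟩, argument Mia : ⟨t,e⟩; result ⟨t,t⟩.
[professor [Mia allegedly]]: e and ⟨t,t⟩ cannot combine by function application — type clash.

undefined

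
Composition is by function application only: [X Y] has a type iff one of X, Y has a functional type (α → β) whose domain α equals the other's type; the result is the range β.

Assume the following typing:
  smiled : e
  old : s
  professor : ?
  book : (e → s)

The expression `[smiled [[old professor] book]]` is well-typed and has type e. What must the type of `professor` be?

At [smiled [[old professor] book]] (required: e): smiled is e, which is not a function with range e; hence [[old professor] book] is the functor — type (e → e).
At [[old professor] book] (required: (e → e)): book is (e → s), which is not a function with range (e → e); hence [old professor] is the functor — type ((e → s) → (e → e)).
At [old professor] (required: ((e → s) → (e → e))): old is s, which is not a function with range ((e → s) → (e → e)); hence professor is the functor — type (s → ((e → s) → (e → e))).

(s → ((e → s) → (e → e)))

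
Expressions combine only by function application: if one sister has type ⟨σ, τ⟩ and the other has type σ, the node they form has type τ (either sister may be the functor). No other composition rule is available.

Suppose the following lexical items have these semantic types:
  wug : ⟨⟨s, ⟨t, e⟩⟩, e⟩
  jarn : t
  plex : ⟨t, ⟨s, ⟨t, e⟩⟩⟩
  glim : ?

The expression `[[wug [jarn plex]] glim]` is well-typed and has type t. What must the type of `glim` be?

For [[wug [jarn plex]] glim] to have type t with [wug [jarn plex]] of type e, glim must be the function: glim : ⟨e, t⟩.

⟨e, t⟩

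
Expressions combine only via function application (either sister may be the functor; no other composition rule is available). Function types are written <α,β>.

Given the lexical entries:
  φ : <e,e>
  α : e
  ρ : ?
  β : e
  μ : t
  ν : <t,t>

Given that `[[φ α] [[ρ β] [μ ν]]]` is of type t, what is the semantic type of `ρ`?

[[φ α] [[ρ β] [μ ν]]] must have type t. The sister [φ α] has type e; that is not a function onto t, so [[ρ β] [μ ν]] must be the functor, of type <e,t>.
[[ρ β] [μ ν]] must have type <e,t>. The sister [μ ν] has type t; that is not a function onto <e,t>, so [ρ β] must be the functor, of type <t,<e,t>>.
[ρ β] must have type <t,<e,t>>. The sister β has type e; that is not a function onto <t,<e,t>>, so ρ must be the functor, of type <e,<t,<e,t>>>.

<e,<t,<e,t>>>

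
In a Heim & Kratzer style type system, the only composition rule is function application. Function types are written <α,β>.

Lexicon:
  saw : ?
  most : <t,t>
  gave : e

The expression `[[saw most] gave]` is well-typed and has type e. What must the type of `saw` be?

<<t,t>,<e,e>>

[[saw most] gave] must have type e. The sister gave has type e; that is not a function onto e, so [saw most] must be the functor, of type <e,e>.
[saw most] must have type <e,e>. The sister most has type <t,t>; that is not a function onto <e,e>, so saw must be the functor, of type <<t,t>,<e,e>>.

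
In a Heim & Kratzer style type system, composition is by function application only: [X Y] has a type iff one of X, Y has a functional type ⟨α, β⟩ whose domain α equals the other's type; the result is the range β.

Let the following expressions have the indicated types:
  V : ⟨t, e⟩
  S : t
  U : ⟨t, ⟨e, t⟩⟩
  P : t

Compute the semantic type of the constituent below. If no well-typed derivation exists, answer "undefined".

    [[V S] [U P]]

t

At [V S], V : ⟨t, e⟩ takes S : t, giving e.
At [U P], U : ⟨t, ⟨e, t⟩⟩ takes P : t, giving ⟨e, t⟩.
At [[V S] [U P]], [U P] : ⟨e, t⟩ takes [V S] : e, giving t.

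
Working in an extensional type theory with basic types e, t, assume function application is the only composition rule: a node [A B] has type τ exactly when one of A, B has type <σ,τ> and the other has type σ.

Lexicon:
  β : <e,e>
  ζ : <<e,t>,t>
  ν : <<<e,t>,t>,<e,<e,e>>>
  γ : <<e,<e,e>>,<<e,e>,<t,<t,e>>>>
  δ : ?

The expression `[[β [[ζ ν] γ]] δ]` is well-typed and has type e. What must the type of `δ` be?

For [[β [[ζ ν] γ]] δ] to have type e with [β [[ζ ν] γ]] of type <t,<t,e>>, δ must be the function: δ : <<t,<t,e>>,e>.

<<t,<t,e>>,e>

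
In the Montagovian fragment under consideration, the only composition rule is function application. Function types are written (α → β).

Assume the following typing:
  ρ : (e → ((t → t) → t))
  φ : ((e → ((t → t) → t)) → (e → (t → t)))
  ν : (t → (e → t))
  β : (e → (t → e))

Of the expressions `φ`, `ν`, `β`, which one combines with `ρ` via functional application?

φ — combines: φ : ((e → ((t → t) → t)) → (e → (t → t))) takes ρ : (e → ((t → t) → t)) as argument, giving (e → (t → t)).
ν : (t → (e → t)) — ρ needs e; ν needs t; neither fits.
β : (e → (t → e)) — ρ needs e; β needs e; neither fits.

φ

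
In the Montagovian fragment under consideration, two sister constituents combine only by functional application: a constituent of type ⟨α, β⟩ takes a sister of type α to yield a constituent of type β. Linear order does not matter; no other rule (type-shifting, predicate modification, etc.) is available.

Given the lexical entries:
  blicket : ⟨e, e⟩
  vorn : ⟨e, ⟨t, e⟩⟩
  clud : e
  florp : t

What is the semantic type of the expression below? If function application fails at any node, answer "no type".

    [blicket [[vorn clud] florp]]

[vorn clud]: vorn is ⟨e, ⟨t, e⟩⟩, clud is e; result ⟨t, e⟩.
[[vorn clud] florp]: [vorn clud] is ⟨t, e⟩, florp is t; result e.
[blicket [[vorn clud] florp]]: blicket is ⟨e, e⟩, [[vorn clud] florp] is e; result e.

e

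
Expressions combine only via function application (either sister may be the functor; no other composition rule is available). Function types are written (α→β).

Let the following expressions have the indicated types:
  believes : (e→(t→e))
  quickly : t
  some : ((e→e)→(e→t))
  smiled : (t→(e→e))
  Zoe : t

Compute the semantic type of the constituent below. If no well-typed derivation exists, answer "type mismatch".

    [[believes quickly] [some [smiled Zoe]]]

At [believes quickly]: neither (e→(t→e)) nor t can take the other as argument; the node is ill-typed.

type mismatch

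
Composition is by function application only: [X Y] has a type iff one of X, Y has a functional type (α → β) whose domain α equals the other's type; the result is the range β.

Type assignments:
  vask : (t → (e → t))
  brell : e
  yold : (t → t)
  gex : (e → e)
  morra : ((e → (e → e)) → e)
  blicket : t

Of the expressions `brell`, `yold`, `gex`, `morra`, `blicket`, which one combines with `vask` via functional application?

blicket

brell : e — neither side's domain matches the other.
yold : (t → t) — neither side's domain matches the other.
gex : (e → e) — neither side's domain matches the other.
morra : ((e → (e → e)) → e) — neither side's domain matches the other.
blicket — combines: vask : (t → (e → t)) takes blicket : t as argument, giving (e → t).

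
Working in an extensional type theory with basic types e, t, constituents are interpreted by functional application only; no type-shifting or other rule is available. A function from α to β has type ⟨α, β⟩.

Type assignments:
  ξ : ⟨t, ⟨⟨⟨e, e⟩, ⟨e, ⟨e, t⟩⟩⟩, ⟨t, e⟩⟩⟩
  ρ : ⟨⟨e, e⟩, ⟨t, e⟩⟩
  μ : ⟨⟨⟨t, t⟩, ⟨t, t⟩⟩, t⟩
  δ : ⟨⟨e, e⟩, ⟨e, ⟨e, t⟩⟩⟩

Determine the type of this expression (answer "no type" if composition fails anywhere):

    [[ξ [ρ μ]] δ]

no type

At [ρ μ]: neither ⟨⟨e, e⟩, ⟨t, e⟩⟩ nor ⟨⟨⟨t, t⟩, ⟨t, t⟩⟩, t⟩ can take the other as argument; the node is ill-typed.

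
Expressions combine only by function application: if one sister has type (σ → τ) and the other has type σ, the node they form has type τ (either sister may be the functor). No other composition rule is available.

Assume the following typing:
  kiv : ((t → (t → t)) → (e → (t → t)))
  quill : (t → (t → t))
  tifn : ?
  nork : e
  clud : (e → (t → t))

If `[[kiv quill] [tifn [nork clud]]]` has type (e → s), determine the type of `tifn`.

[[kiv quill] [tifn [nork clud]]] is required to be (e → s). [kiv quill] : (e → (t → t)) cannot yield (e → s) as functor, so [tifn [nork clud]] : ((e → (t → t)) → (e → s)).
[tifn [nork clud]] is required to be ((e → (t → t)) → (e → s)). [nork clud] : (t → t) cannot yield ((e → (t → t)) → (e → s)) as functor, so tifn : ((t → t) → ((e → (t → t)) → (e → s))).

((t → t) → ((e → (t → t)) → (e → s)))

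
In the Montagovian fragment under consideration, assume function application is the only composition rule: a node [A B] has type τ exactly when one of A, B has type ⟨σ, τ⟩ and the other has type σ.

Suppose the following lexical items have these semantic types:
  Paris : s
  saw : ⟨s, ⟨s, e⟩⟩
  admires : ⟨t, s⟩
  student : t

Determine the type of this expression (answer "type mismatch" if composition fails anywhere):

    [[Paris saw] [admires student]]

[Paris saw]: saw is ⟨s, ⟨s, e⟩⟩, Paris is s; result ⟨s, e⟩.
[admires student]: admires is ⟨t, s⟩, student is t; result s.
[[Paris saw] [admires student]]: [Paris saw] is ⟨s, e⟩, [admires student] is s; result e.

e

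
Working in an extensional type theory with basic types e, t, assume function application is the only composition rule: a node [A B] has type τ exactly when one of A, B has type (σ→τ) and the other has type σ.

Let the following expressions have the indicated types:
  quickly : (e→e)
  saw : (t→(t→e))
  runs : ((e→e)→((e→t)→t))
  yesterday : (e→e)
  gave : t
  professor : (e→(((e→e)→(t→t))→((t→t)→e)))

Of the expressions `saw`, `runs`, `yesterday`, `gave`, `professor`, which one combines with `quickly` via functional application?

runs

saw : (t→(t→e)) — neither side's domain matches the other.
runs — combines: runs : ((e→e)→((e→t)→t)) takes quickly : (e→e) as argument, giving ((e→t)→t).
yesterday : (e→e) — neither side's domain matches the other.
gave : t — neither side's domain matches the other.
professor : (e→(((e→e)→(t→t))→((t→t)→e))) — neither side's domain matches the other.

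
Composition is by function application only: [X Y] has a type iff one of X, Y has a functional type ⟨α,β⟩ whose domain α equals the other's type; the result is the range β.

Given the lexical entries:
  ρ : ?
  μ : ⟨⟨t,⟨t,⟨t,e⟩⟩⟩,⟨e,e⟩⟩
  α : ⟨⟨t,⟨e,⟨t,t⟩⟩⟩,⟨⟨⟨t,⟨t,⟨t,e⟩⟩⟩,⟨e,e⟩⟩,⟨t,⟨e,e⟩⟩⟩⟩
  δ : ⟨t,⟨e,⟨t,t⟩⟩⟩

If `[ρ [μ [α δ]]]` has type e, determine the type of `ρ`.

[ρ [μ [α δ]]] must have type e. The sister [μ [α δ]] has type ⟨t,⟨e,e⟩⟩; that is not a function onto e, so ρ must be the functor, of type ⟨⟨t,⟨e,e⟩⟩,e⟩.

⟨⟨t,⟨e,e⟩⟩,e⟩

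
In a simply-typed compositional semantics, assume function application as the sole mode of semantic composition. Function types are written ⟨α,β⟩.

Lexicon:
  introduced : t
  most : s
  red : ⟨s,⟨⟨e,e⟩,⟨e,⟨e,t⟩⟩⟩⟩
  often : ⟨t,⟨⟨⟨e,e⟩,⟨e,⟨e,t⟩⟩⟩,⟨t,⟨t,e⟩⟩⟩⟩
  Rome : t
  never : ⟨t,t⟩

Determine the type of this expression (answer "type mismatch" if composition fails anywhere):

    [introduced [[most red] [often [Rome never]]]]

⟨t,e⟩

[most red]: red is ⟨s,⟨⟨e,e⟩,⟨e,⟨e,t⟩⟩⟩⟩, most is s; result ⟨⟨e,e⟩,⟨e,⟨e,t⟩⟩⟩.
[Rome never]: never is ⟨t,t⟩, Rome is t; result t.
[often [Rome never]]: often is ⟨t,⟨⟨⟨e,e⟩,⟨e,⟨e,t⟩⟩⟩,⟨t,⟨t,e⟩⟩⟩⟩, [Rome never] is t; result ⟨⟨⟨e,e⟩,⟨e,⟨e,t⟩⟩⟩,⟨t,⟨t,e⟩⟩⟩.
[[most red] [often [Rome never]]]: [often [Rome never]] is ⟨⟨⟨e,e⟩,⟨e,⟨e,t⟩⟩⟩,⟨t,⟨t,e⟩⟩⟩, [most red] is ⟨⟨e,e⟩,⟨e,⟨e,t⟩⟩⟩; result ⟨t,⟨t,e⟩⟩.
[introduced [[most red] [often [Rome never]]]]: [[most red] [often [Rome never]]] is ⟨t,⟨t,e⟩⟩, introduced is t; result ⟨t,e⟩.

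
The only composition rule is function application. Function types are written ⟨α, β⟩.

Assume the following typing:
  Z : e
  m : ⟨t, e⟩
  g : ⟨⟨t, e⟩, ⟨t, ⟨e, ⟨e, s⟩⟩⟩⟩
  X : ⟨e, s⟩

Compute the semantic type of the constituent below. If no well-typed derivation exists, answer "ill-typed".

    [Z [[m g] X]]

[m g]: ⟨⟨t, e⟩, ⟨t, ⟨e, ⟨e, s⟩⟩⟩⟩ applied to ⟨t, e⟩ yields ⟨t, ⟨e, ⟨e, s⟩⟩⟩.
[[m g] X]: ⟨t, ⟨e, ⟨e, s⟩⟩⟩ with ⟨e, s⟩ — neither is a function whose domain matches the other; composition fails here.

ill-typed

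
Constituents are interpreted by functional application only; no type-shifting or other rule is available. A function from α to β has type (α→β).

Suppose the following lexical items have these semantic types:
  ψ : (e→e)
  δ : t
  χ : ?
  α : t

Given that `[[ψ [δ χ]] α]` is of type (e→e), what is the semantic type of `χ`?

At [[ψ [δ χ]] α] (required: (e→e)): α is t, which is not a function with range (e→e); hence [ψ [δ χ]] is the functor — type (t→(e→e)).
At [ψ [δ χ]] (required: (t→(e→e))): ψ is (e→e), which is not a function with range (t→(e→e)); hence [δ χ] is the functor — type ((e→e)→(t→(e→e))).
At [δ χ] (required: ((e→e)→(t→(e→e)))): δ is t, which is not a function with range ((e→e)→(t→(e→e))); hence χ is the functor — type (t→((e→e)→(t→(e→e)))).

(t→((e→e)→(t→(e→e))))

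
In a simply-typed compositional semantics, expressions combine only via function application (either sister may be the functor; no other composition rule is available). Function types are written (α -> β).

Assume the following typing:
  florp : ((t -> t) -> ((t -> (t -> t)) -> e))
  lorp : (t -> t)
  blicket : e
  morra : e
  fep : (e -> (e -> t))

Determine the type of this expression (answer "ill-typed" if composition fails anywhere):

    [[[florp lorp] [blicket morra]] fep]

ill-typed

[florp lorp]: functor florp : ((t -> t) -> ((t -> (t -> t)) -> e)), argument lorp : (t -> t); result ((t -> (t -> t)) -> e).
[blicket morra]: e and e cannot combine by function application — type clash.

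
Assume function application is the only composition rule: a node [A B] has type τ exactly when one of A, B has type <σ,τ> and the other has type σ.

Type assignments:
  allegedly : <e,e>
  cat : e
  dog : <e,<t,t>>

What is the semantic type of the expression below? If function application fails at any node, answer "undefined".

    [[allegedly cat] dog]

<t,t>

[allegedly cat]: functor allegedly : <e,e>, argument cat : e; result e.
[[allegedly cat] dog]: functor dog : <e,<t,t>>, argument [allegedly cat] : e; result <t,t>.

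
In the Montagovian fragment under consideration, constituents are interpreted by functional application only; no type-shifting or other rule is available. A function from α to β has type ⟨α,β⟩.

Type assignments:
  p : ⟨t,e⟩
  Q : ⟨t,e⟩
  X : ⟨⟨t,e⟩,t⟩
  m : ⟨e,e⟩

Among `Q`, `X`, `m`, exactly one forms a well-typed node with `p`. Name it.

Q : ⟨t,e⟩ — does not combine with p.
X — combines: X : ⟨⟨t,e⟩,t⟩ takes p : ⟨t,e⟩ as argument, giving t.
m : ⟨e,e⟩ — does not combine with p.

X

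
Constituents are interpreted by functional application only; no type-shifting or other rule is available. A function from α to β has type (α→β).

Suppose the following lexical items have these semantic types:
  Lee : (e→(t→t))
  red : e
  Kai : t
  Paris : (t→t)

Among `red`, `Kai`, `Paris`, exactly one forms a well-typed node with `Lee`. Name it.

red

red — combines: Lee : (e→(t→t)) takes red : e as argument, giving (t→t).
Kai : t — does not combine with Lee.
Paris : (t→t) — does not combine with Lee.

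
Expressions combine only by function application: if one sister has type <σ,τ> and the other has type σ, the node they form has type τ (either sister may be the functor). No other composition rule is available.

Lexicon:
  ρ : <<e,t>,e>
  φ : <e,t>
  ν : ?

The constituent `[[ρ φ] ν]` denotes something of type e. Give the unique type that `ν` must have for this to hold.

For [[ρ φ] ν] to have type e with [ρ φ] of type e, ν must be the function: ν : <e,e>.

<e,e>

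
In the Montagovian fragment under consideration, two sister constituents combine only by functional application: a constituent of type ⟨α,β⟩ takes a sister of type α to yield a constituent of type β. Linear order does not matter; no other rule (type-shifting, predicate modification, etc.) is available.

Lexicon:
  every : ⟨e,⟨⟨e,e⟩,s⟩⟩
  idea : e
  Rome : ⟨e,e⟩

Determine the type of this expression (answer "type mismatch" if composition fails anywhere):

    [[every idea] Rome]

[every idea]: ⟨e,⟨⟨e,e⟩,s⟩⟩ applied to e yields ⟨⟨e,e⟩,s⟩.
[[every idea] Rome]: ⟨⟨e,e⟩,s⟩ applied to ⟨e,e⟩ yields s.

s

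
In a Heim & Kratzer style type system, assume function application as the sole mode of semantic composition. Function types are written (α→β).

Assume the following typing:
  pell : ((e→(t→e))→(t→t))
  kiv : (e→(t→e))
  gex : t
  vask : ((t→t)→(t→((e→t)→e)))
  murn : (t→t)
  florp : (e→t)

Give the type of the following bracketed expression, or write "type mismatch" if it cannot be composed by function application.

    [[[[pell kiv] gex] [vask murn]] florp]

e

[pell kiv]: functor pell : ((e→(t→e))→(t→t)), argument kiv : (e→(t→e)); result (t→t).
[[pell kiv] gex]: functor [pell kiv] : (t→t), argument gex : t; result t.
[vask murn]: functor vask : ((t→t)→(t→((e→t)→e))), argument murn : (t→t); result (t→((e→t)→e)).
[[[pell kiv] gex] [vask murn]]: functor [vask murn] : (t→((e→t)→e)), argument [[pell kiv] gex] : t; result ((e→t)→e).
[[[[pell kiv] gex] [vask murn]] florp]: functor [[[pell kiv] gex] [vask murn]] : ((e→t)→e), argument florp : (e→t); result e.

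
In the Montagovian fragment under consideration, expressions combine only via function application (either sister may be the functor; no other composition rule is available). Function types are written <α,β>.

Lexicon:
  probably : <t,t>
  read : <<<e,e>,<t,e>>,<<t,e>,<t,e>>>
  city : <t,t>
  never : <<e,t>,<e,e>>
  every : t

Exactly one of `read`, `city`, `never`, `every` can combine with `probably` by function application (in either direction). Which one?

read : <<<e,e>,<t,e>>,<<t,e>,<t,e>>> — does not combine with probably.
city : <t,t> — does not combine with probably.
never : <<e,t>,<e,e>> — does not combine with probably.
every — combines: probably : <t,t> takes every : t as argument, giving t.

every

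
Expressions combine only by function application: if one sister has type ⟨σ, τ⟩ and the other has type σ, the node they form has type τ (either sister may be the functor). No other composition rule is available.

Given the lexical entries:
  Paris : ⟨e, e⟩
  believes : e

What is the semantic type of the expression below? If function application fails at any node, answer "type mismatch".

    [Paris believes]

[Paris believes]: functor Paris : ⟨e, e⟩, argument believes : e; result e.

e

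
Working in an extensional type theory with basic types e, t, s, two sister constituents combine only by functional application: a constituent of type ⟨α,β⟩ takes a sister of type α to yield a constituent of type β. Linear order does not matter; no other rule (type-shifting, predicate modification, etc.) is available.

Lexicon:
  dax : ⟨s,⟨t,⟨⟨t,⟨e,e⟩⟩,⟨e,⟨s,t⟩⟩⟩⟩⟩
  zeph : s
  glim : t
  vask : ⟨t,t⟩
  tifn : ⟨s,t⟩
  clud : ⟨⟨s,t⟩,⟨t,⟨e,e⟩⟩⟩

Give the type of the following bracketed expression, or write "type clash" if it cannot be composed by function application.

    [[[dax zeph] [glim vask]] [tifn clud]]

[dax zeph] — dax of type ⟨s,⟨t,⟨⟨t,⟨e,e⟩⟩,⟨e,⟨s,t⟩⟩⟩⟩⟩ combines with zeph of type s: type ⟨t,⟨⟨t,⟨e,e⟩⟩,⟨e,⟨s,t⟩⟩⟩⟩.
[glim vask] — vask of type ⟨t,t⟩ combines with glim of type t: type t.
[[dax zeph] [glim vask]] — [dax zeph] of type ⟨t,⟨⟨t,⟨e,e⟩⟩,⟨e,⟨s,t⟩⟩⟩⟩ combines with [glim vask] of type t: type ⟨⟨t,⟨e,e⟩⟩,⟨e,⟨s,t⟩⟩⟩.
[tifn clud] — clud of type ⟨⟨s,t⟩,⟨t,⟨e,e⟩⟩⟩ combines with tifn of type ⟨s,t⟩: type ⟨t,⟨e,e⟩⟩.
[[[dax zeph] [glim vask]] [tifn clud]] — [[dax zeph] [glim vask]] of type ⟨⟨t,⟨e,e⟩⟩,⟨e,⟨s,t⟩⟩⟩ combines with [tifn clud] of type ⟨t,⟨e,e⟩⟩: type ⟨e,⟨s,t⟩⟩.

⟨e,⟨s,t⟩⟩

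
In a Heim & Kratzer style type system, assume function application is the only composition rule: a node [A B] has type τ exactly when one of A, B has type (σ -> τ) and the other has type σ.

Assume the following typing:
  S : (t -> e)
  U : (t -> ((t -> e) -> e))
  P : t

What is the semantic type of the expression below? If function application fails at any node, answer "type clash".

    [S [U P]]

e

[U P]: (t -> ((t -> e) -> e)) applied to t yields ((t -> e) -> e).
[S [U P]]: ((t -> e) -> e) applied to (t -> e) yields e.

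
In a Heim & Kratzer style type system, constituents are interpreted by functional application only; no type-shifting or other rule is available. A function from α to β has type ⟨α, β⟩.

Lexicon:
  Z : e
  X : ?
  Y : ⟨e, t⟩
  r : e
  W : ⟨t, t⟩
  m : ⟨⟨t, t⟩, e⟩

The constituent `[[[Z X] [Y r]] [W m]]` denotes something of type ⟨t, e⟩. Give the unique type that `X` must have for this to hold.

⟨e, ⟨t, ⟨e, ⟨t, e⟩⟩⟩⟩

At [[[Z X] [Y r]] [W m]] (required: ⟨t, e⟩): [W m] is e, which is not a function with range ⟨t, e⟩; hence [[Z X] [Y r]] is the functor — type ⟨e, ⟨t, e⟩⟩.
At [[Z X] [Y r]] (required: ⟨e, ⟨t, e⟩⟩): [Y r] is t, which is not a function with range ⟨e, ⟨t, e⟩⟩; hence [Z X] is the functor — type ⟨t, ⟨e, ⟨t, e⟩⟩⟩.
At [Z X] (required: ⟨t, ⟨e, ⟨t, e⟩⟩⟩): Z is e, which is not a function with range ⟨t, ⟨e, ⟨t, e⟩⟩⟩; hence X is the functor — type ⟨e, ⟨t, ⟨e, ⟨t, e⟩⟩⟩⟩.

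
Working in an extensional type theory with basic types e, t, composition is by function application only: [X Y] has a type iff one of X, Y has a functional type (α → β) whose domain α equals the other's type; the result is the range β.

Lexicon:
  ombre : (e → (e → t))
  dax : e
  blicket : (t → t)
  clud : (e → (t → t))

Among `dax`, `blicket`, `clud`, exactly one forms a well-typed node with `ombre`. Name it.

dax — combines: ombre : (e → (e → t)) takes dax : e as argument, giving (e → t).
blicket : (t → t) — does not combine with ombre.
clud : (e → (t → t)) — does not combine with ombre.

dax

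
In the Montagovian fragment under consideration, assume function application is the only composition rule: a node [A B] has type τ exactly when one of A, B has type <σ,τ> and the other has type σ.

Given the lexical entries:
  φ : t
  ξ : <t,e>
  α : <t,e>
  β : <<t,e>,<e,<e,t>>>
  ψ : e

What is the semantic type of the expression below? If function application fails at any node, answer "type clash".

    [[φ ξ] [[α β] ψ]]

[φ ξ]: functor ξ : <t,e>, argument φ : t; result e.
[α β]: functor β : <<t,e>,<e,<e,t>>>, argument α : <t,e>; result <e,<e,t>>.
[[α β] ψ]: functor [α β] : <e,<e,t>>, argument ψ : e; result <e,t>.
[[φ ξ] [[α β] ψ]]: functor [[α β] ψ] : <e,t>, argument [φ ξ] : e; result t.

t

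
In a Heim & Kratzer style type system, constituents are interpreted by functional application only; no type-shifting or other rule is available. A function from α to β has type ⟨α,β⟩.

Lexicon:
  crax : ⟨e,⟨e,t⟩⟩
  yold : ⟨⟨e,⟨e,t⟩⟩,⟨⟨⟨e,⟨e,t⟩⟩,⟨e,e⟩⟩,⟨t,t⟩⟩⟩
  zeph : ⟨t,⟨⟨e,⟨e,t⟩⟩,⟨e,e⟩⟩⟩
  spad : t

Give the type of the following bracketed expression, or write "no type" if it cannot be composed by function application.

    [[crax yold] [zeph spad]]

[crax yold]: yold is ⟨⟨e,⟨e,t⟩⟩,⟨⟨⟨e,⟨e,t⟩⟩,⟨e,e⟩⟩,⟨t,t⟩⟩⟩, crax is ⟨e,⟨e,t⟩⟩; result ⟨⟨⟨e,⟨e,t⟩⟩,⟨e,e⟩⟩,⟨t,t⟩⟩.
[zeph spad]: zeph is ⟨t,⟨⟨e,⟨e,t⟩⟩,⟨e,e⟩⟩⟩, spad is t; result ⟨⟨e,⟨e,t⟩⟩,⟨e,e⟩⟩.
[[crax yold] [zeph spad]]: [crax yold] is ⟨⟨⟨e,⟨e,t⟩⟩,⟨e,e⟩⟩,⟨t,t⟩⟩, [zeph spad] is ⟨⟨e,⟨e,t⟩⟩,⟨e,e⟩⟩; result ⟨t,t⟩.

⟨t,t⟩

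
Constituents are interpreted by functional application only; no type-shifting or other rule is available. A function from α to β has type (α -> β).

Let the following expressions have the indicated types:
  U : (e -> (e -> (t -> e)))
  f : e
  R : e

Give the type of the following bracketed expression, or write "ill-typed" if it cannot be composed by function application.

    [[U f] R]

At [U f], U : (e -> (e -> (t -> e))) takes f : e, giving (e -> (t -> e)).
At [[U f] R], [U f] : (e -> (t -> e)) takes R : e, giving (t -> e).

(t -> e)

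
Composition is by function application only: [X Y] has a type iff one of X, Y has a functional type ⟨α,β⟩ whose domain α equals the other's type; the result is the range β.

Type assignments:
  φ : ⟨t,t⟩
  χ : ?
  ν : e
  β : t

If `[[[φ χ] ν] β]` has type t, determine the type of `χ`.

For [[[φ χ] ν] β] to have type t with β of type t, [[φ χ] ν] must be the function: [[φ χ] ν] : ⟨t,t⟩.
For [[φ χ] ν] to have type ⟨t,t⟩ with ν of type e, [φ χ] must be the function: [φ χ] : ⟨e,⟨t,t⟩⟩.
For [φ χ] to have type ⟨e,⟨t,t⟩⟩ with φ of type ⟨t,t⟩, χ must be the function: χ : ⟨⟨t,t⟩,⟨e,⟨t,t⟩⟩⟩.

⟨⟨t,t⟩,⟨e,⟨t,t⟩⟩⟩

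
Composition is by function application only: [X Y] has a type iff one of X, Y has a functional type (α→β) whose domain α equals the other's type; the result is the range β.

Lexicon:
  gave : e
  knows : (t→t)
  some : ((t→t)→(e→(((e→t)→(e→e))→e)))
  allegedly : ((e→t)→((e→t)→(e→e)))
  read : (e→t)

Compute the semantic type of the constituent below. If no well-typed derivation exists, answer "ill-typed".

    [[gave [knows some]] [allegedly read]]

[knows some]: ((t→t)→(e→(((e→t)→(e→e))→e))) applied to (t→t) yields (e→(((e→t)→(e→e))→e)).
[gave [knows some]]: (e→(((e→t)→(e→e))→e)) applied to e yields (((e→t)→(e→e))→e).
[allegedly read]: ((e→t)→((e→t)→(e→e))) applied to (e→t) yields ((e→t)→(e→e)).
[[gave [knows some]] [allegedly read]]: (((e→t)→(e→e))→e) applied to ((e→t)→(e→e)) yields e.

e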